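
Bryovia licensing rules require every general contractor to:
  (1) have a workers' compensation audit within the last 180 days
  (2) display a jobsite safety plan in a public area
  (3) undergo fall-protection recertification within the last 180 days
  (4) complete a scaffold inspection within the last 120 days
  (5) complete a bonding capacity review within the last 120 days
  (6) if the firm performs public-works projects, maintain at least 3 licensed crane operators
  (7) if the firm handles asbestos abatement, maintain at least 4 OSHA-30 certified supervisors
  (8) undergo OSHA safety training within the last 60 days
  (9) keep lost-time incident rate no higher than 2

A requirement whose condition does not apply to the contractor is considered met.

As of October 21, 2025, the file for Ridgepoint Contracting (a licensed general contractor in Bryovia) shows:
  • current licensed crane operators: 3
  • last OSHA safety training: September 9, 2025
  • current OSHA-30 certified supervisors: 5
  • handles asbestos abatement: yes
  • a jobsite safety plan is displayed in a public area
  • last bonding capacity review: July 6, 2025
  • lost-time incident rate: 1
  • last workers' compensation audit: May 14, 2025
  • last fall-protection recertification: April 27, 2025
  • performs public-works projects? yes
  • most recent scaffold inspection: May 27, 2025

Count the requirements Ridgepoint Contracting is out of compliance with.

1

1. workers' compensation audit 160 days ago vs limit 180 → met
2. jobsite safety plan present → met
3. fall-protection recertification 177 days ago vs limit 180 → met
4. scaffold inspection 147 days ago vs limit 120 → not met
5. bonding capacity review 107 days ago vs limit 120 → met
6. condition 'performs public-works projects' holds; licensed crane operators 3 ≥ 3 → met
7. condition 'handles asbestos abatement' holds; OSHA-30 certified supervisors 5 ≥ 4 → met
8. OSHA safety training 42 days ago vs limit 60 → met
9. lost-time incident rate 1 ≤ 2 → met
Not met: 1 of 9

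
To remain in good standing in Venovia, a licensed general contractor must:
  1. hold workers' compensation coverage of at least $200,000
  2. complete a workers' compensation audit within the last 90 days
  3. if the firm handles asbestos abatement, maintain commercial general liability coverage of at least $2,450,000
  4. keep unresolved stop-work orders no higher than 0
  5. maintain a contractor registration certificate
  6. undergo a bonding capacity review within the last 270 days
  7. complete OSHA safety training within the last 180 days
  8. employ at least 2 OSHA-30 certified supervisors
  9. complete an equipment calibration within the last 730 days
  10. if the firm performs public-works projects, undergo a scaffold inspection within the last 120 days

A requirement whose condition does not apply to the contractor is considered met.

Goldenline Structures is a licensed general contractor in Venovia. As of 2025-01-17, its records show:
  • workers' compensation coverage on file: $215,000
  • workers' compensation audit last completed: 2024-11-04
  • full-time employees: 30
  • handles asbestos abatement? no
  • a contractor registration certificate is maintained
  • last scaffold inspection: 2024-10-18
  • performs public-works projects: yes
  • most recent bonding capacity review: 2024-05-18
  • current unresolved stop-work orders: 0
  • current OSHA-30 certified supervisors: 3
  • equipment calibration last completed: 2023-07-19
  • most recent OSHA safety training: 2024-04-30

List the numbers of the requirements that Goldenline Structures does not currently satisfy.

7

1. workers' compensation coverage $215,000 ≥ $200,000 → met
2. workers' compensation audit 74 days ago vs limit 90 → met
3. condition 'handles asbestos abatement' does not hold → requirement n/a → met
4. unresolved stop-work orders 0 ≤ 0 → met
5. contractor registration certificate present → met
6. bonding capacity review 244 days ago vs limit 270 → met
7. OSHA safety training 262 days ago vs limit 180 → not met
8. OSHA-30 certified supervisors 3 ≥ 2 → met
9. equipment calibration 548 days ago vs limit 730 → met
10. condition 'performs public-works projects' holds; scaffold inspection 91 days ago vs limit 120 → met
Not met: 7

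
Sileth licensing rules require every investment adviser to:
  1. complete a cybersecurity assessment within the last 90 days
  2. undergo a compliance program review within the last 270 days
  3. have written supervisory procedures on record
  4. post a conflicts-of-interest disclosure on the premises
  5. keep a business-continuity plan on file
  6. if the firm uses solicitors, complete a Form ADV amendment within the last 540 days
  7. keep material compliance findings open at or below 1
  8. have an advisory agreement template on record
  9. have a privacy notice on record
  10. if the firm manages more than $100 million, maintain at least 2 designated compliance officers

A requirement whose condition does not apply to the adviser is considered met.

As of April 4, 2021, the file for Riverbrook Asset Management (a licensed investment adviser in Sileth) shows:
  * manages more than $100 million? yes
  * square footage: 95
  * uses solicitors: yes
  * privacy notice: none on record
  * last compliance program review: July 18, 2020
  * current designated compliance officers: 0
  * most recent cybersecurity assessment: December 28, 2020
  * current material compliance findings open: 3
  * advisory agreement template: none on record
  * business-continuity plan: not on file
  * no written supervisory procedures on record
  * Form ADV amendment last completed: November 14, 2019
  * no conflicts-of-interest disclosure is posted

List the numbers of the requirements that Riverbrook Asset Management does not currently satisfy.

1. cybersecurity assessment 97 days ago vs limit 90 → not met
2. compliance program review 260 days ago vs limit 270 → met
3. written supervisory procedures absent → not met
4. conflicts-of-interest disclosure absent → not met
5. business-continuity plan absent → not met
6. condition 'uses solicitors' holds; Form ADV amendment 507 days ago vs limit 540 → met
7. material compliance findings open 3 > 1 → not met
8. advisory agreement template absent → not met
9. privacy notice absent → not met
10. condition 'manages more than $100 million' holds; designated compliance officers 0 < 2 → not met
Not met: 1, 3, 4, 5, 7, 8, 9, 10

1, 3, 4, 5, 7, 8, 9, 10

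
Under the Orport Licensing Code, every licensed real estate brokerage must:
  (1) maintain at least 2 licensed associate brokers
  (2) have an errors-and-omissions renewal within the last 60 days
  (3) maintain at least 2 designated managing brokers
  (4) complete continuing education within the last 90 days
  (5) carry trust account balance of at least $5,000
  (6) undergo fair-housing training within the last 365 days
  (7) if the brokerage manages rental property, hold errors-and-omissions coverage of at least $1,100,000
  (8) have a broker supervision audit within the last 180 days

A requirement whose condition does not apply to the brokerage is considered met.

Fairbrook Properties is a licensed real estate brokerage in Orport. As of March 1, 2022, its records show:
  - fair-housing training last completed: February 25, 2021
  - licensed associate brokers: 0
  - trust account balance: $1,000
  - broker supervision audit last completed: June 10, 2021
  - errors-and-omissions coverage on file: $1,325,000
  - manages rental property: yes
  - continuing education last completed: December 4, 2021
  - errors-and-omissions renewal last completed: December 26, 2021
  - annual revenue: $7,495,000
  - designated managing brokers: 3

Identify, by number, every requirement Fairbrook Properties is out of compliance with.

1. licensed associate brokers 0 < 2 → not met
2. errors-and-omissions renewal 65 days ago vs limit 60 → not met
3. designated managing brokers 3 ≥ 2 → met
4. continuing education 87 days ago vs limit 90 → met
5. trust account balance $1,000 < $5,000 → not met
6. fair-housing training 369 days ago vs limit 365 → not met
7. condition 'manages rental property' holds; errors-and-omissions coverage $1,325,000 ≥ $1,100,000 → met
8. broker supervision audit 264 days ago vs limit 180 → not met
Not met: 1, 2, 5, 6, 8

1, 2, 5, 6, 8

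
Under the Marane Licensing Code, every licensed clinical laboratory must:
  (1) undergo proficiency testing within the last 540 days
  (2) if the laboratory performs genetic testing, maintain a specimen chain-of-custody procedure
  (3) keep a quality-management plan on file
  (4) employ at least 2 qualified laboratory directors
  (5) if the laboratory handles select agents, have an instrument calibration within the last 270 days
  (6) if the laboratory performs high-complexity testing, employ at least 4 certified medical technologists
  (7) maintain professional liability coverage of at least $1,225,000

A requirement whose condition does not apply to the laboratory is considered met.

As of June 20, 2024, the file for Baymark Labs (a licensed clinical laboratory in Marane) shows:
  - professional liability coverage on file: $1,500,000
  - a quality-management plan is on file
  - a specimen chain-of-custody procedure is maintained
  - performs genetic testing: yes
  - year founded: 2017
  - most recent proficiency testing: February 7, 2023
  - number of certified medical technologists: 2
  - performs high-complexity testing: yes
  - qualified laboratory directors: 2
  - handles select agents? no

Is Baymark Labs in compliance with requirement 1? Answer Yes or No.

Yes

1. proficiency testing 499 days ago vs limit 540 → met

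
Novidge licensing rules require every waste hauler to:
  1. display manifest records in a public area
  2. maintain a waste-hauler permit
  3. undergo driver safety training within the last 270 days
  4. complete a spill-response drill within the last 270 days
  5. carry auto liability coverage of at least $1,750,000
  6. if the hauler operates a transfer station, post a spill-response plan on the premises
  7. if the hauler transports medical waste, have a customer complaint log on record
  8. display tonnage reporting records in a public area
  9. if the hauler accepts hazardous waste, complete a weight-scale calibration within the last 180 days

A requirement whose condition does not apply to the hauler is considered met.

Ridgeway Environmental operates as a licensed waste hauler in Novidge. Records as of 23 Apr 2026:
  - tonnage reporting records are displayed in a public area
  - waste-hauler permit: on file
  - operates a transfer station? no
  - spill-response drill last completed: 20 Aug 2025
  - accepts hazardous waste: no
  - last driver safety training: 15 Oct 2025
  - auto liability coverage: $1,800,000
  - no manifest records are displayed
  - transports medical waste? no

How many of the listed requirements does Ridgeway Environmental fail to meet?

1

1. manifest records absent → not met
2. waste-hauler permit present → met
3. driver safety training 190 days ago vs limit 270 → met
4. spill-response drill 246 days ago vs limit 270 → met
5. auto liability coverage $1,800,000 ≥ $1,750,000 → met
6. condition 'operates a transfer station' does not hold → requirement n/a → met
7. condition 'transports medical waste' does not hold → requirement n/a → met
8. tonnage reporting records present → met
9. condition 'accepts hazardous waste' does not hold → requirement n/a → met
Not met: 1 of 9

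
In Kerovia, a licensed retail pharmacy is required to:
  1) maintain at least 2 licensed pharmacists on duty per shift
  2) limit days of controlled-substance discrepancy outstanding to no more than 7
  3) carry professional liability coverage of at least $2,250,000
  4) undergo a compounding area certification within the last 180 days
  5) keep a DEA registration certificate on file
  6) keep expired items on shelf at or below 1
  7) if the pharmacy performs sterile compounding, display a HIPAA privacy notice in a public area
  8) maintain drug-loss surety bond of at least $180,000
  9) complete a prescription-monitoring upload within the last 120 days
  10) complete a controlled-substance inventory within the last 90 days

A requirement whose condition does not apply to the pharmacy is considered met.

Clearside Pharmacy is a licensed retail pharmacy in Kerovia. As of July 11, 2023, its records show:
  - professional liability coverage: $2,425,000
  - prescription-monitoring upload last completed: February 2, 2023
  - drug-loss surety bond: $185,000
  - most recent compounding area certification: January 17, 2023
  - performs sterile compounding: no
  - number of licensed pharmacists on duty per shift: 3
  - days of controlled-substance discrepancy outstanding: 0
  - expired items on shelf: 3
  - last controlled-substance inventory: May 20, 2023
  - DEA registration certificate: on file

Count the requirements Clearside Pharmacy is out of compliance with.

2

1. licensed pharmacists on duty per shift 3 ≥ 2 → met
2. days of controlled-substance discrepancy outstanding 0 ≤ 7 → met
3. professional liability coverage $2,425,000 ≥ $2,250,000 → met
4. compounding area certification 175 days ago vs limit 180 → met
5. DEA registration certificate present → met
6. expired items on shelf 3 > 1 → not met
7. condition 'performs sterile compounding' does not hold → requirement n/a → met
8. drug-loss surety bond $185,000 ≥ $180,000 → met
9. prescription-monitoring upload 159 days ago vs limit 120 → not met
10. controlled-substance inventory 52 days ago vs limit 90 → met
Not met: 2 of 10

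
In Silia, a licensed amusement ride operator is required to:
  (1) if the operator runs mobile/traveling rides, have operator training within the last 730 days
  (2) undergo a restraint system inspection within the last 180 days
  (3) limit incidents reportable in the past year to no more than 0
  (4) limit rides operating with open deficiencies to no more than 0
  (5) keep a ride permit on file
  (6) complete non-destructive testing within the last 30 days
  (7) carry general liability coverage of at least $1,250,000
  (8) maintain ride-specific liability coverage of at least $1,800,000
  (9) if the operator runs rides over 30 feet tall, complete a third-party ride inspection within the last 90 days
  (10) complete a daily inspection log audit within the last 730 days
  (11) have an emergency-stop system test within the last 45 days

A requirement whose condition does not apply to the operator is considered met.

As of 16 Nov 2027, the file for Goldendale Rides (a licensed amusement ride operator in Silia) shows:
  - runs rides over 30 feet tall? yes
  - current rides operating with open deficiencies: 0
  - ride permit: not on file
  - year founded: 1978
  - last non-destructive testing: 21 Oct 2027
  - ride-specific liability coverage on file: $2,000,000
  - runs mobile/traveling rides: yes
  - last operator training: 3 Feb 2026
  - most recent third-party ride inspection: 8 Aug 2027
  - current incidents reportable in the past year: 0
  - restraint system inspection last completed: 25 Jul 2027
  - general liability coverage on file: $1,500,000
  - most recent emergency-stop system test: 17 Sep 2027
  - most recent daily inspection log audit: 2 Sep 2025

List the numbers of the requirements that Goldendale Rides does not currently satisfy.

5, 9, 10, 11

1. condition 'runs mobile/traveling rides' holds; operator training 651 days ago vs limit 730 → met
2. restraint system inspection 114 days ago vs limit 180 → met
3. incidents reportable in the past year 0 ≤ 0 → met
4. rides operating with open deficiencies 0 ≤ 0 → met
5. ride permit absent → not met
6. non-destructive testing 26 days ago vs limit 30 → met
7. general liability coverage $1,500,000 ≥ $1,250,000 → met
8. ride-specific liability coverage $2,000,000 ≥ $1,800,000 → met
9. condition 'runs rides over 30 feet tall' holds; third-party ride inspection 100 days ago vs limit 90 → not met
10. daily inspection log audit 805 days ago vs limit 730 → not met
11. emergency-stop system test 60 days ago vs limit 45 → not met
Not met: 5, 9, 10, 11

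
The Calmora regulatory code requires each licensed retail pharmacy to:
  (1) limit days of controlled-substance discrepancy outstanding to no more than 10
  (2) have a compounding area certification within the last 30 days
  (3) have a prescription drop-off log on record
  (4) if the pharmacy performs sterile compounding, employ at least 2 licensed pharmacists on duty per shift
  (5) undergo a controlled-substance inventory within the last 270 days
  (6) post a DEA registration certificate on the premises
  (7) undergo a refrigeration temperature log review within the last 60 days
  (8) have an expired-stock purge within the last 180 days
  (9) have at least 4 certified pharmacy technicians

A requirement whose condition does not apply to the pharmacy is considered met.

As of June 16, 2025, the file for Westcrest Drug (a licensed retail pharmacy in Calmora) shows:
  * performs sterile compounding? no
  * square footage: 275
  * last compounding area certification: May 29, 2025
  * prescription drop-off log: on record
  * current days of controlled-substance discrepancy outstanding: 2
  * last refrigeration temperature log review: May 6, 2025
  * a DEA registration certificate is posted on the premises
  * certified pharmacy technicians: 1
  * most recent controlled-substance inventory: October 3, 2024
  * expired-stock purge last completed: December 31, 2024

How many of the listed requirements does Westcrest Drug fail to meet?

1. days of controlled-substance discrepancy outstanding 2 ≤ 10 → met
2. compounding area certification 18 days ago vs limit 30 → met
3. prescription drop-off log present → met
4. condition 'performs sterile compounding' does not hold → requirement n/a → met
5. controlled-substance inventory 256 days ago vs limit 270 → met
6. DEA registration certificate present → met
7. refrigeration temperature log review 41 days ago vs limit 60 → met
8. expired-stock purge 167 days ago vs limit 180 → met
9. certified pharmacy technicians 1 < 4 → not met
Not met: 1 of 9

1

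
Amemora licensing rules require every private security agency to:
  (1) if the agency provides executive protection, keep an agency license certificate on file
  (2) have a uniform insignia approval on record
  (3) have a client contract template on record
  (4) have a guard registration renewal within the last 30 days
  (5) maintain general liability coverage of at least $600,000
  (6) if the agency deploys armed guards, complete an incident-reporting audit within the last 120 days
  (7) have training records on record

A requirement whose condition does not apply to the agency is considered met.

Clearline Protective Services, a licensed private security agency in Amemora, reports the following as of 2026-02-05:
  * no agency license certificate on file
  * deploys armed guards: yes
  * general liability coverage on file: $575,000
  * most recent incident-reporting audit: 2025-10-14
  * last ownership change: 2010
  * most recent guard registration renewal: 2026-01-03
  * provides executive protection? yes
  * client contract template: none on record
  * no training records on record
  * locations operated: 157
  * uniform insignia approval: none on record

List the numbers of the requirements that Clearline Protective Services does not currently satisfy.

1, 2, 3, 4, 5, 7

1. condition 'provides executive protection' holds; agency license certificate absent → not met
2. uniform insignia approval absent → not met
3. client contract template absent → not met
4. guard registration renewal 33 days ago vs limit 30 → not met
5. general liability coverage $575,000 < $600,000 → not met
6. condition 'deploys armed guards' holds; incident-reporting audit 114 days ago vs limit 120 → met
7. training records absent → not met
Not met: 1, 2, 3, 4, 5, 7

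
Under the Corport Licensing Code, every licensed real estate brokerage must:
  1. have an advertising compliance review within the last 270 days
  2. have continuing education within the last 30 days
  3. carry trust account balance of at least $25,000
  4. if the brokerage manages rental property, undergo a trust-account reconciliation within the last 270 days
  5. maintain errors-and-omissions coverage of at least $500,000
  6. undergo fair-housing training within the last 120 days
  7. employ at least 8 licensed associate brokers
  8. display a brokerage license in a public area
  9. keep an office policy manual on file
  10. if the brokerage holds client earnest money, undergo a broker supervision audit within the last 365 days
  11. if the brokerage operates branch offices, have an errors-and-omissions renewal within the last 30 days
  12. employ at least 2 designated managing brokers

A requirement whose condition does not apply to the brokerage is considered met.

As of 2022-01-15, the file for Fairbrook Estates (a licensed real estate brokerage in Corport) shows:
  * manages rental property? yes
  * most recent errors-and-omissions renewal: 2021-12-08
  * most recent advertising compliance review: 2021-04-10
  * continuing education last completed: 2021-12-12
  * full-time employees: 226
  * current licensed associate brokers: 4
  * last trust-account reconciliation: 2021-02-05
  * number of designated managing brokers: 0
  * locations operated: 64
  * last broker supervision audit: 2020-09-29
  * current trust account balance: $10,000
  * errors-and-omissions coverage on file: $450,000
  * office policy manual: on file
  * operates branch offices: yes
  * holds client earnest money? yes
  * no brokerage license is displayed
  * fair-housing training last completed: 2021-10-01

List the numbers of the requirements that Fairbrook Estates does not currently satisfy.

1. advertising compliance review 280 days ago vs limit 270 → not met
2. continuing education 34 days ago vs limit 30 → not met
3. trust account balance $10,000 < $25,000 → not met
4. condition 'manages rental property' holds; trust-account reconciliation 344 days ago vs limit 270 → not met
5. errors-and-omissions coverage $450,000 < $500,000 → not met
6. fair-housing training 106 days ago vs limit 120 → met
7. licensed associate brokers 4 < 8 → not met
8. brokerage license absent → not met
9. office policy manual present → met
10. condition 'holds client earnest money' holds; broker supervision audit 473 days ago vs limit 365 → not met
11. condition 'operates branch offices' holds; errors-and-omissions renewal 38 days ago vs limit 30 → not met
12. designated managing brokers 0 < 2 → not met
Not met: 1, 2, 3, 4, 5, 7, 8, 10, 11, 12

1, 2, 3, 4, 5, 7, 8, 10, 11, 12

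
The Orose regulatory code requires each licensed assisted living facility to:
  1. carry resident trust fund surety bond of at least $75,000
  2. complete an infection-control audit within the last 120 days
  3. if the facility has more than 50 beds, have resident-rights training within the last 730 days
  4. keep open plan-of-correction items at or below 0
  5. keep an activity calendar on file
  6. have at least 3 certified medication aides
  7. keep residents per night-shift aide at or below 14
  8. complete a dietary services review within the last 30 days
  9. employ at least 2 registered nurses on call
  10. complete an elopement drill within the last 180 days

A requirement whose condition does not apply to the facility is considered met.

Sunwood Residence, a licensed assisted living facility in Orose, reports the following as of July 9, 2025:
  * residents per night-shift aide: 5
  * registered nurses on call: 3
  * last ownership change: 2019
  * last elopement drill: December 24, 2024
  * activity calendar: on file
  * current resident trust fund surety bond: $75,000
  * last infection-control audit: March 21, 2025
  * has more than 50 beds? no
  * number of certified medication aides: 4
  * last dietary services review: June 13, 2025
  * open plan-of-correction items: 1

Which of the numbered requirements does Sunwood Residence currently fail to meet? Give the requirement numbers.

4, 10

1. resident trust fund surety bond $75,000 ≥ $75,000 → met
2. infection-control audit 110 days ago vs limit 120 → met
3. condition 'has more than 50 beds' does not hold → requirement n/a → met
4. open plan-of-correction items 1 > 0 → not met
5. activity calendar present → met
6. certified medication aides 4 ≥ 3 → met
7. residents per night-shift aide 5 ≤ 14 → met
8. dietary services review 26 days ago vs limit 30 → met
9. registered nurses on call 3 ≥ 2 → met
10. elopement drill 197 days ago vs limit 180 → not met
Not met: 4, 10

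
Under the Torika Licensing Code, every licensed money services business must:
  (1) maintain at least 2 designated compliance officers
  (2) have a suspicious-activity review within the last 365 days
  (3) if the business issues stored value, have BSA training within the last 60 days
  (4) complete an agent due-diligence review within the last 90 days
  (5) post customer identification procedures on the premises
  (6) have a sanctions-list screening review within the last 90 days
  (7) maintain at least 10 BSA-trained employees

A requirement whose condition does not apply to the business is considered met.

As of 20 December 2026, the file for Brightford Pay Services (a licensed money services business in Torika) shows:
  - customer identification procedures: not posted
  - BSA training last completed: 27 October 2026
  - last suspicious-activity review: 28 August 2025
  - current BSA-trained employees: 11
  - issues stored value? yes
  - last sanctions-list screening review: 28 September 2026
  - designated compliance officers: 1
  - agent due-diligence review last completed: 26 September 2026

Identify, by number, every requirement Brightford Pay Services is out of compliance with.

1, 2, 5

1. designated compliance officers 1 < 2 → not met
2. suspicious-activity review 479 days ago vs limit 365 → not met
3. condition 'issues stored value' holds; BSA training 54 days ago vs limit 60 → met
4. agent due-diligence review 85 days ago vs limit 90 → met
5. customer identification procedures absent → not met
6. sanctions-list screening review 83 days ago vs limit 90 → met
7. BSA-trained employees 11 ≥ 10 → met
Not met: 1, 2, 5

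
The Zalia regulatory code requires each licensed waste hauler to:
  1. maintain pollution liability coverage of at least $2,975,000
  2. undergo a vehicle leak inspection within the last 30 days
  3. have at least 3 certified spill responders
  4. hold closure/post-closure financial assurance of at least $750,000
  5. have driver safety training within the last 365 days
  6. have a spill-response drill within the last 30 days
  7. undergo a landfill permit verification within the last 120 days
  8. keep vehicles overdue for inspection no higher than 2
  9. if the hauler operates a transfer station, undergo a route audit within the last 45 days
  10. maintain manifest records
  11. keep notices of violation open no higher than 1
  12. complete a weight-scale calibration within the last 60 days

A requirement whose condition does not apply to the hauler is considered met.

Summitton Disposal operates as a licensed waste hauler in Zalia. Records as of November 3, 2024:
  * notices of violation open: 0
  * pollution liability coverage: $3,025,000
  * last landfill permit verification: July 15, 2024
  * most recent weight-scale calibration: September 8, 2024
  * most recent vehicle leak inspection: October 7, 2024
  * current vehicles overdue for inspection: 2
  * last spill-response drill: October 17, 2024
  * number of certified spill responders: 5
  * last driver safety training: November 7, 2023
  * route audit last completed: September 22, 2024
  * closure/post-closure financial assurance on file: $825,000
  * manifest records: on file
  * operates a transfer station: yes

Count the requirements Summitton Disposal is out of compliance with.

0

1. pollution liability coverage $3,025,000 ≥ $2,975,000 → met
2. vehicle leak inspection 27 days ago vs limit 30 → met
3. certified spill responders 5 ≥ 3 → met
4. closure/post-closure financial assurance $825,000 ≥ $750,000 → met
5. driver safety training 362 days ago vs limit 365 → met
6. spill-response drill 17 days ago vs limit 30 → met
7. landfill permit verification 111 days ago vs limit 120 → met
8. vehicles overdue for inspection 2 ≤ 2 → met
9. condition 'operates a transfer station' holds; route audit 42 days ago vs limit 45 → met
10. manifest records present → met
11. notices of violation open 0 ≤ 1 → met
12. weight-scale calibration 56 days ago vs limit 60 → met
Not met: 0 of 12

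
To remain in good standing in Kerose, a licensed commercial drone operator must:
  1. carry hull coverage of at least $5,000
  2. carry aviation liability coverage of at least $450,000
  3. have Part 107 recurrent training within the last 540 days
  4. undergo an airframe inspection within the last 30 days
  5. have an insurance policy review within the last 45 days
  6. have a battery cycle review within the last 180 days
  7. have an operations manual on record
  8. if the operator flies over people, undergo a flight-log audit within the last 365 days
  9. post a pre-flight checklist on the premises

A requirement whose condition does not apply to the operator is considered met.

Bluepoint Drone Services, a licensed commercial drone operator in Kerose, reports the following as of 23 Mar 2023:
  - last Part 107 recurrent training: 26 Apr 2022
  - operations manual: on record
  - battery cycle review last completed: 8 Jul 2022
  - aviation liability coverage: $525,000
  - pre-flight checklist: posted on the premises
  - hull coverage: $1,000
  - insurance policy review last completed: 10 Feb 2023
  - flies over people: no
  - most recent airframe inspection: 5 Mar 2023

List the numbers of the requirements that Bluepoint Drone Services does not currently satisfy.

1, 6

1. hull coverage $1,000 < $5,000 → not met
2. aviation liability coverage $525,000 ≥ $450,000 → met
3. Part 107 recurrent training 331 days ago vs limit 540 → met
4. airframe inspection 18 days ago vs limit 30 → met
5. insurance policy review 41 days ago vs limit 45 → met
6. battery cycle review 258 days ago vs limit 180 → not met
7. operations manual present → met
8. condition 'flies over people' does not hold → requirement n/a → met
9. pre-flight checklist present → met
Not met: 1, 6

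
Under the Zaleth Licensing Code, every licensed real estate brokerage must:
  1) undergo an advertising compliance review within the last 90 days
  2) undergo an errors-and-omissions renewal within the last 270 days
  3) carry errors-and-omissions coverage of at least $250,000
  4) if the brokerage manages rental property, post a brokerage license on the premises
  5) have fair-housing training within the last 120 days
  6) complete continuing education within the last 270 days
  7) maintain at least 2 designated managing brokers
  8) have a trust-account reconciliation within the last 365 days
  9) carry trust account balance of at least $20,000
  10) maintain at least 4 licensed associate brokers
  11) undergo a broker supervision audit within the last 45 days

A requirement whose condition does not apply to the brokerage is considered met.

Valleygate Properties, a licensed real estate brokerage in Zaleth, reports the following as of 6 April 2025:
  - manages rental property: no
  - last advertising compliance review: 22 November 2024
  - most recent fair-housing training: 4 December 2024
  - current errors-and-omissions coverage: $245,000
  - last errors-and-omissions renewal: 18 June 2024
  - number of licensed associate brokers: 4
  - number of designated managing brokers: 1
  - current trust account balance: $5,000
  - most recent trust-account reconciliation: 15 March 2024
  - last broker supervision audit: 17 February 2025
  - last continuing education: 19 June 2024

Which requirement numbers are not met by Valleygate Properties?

1, 2, 3, 5, 6, 7, 8, 9, 11

1. advertising compliance review 135 days ago vs limit 90 → not met
2. errors-and-omissions renewal 292 days ago vs limit 270 → not met
3. errors-and-omissions coverage $245,000 < $250,000 → not met
4. condition 'manages rental property' does not hold → requirement n/a → met
5. fair-housing training 123 days ago vs limit 120 → not met
6. continuing education 291 days ago vs limit 270 → not met
7. designated managing brokers 1 < 2 → not met
8. trust-account reconciliation 387 days ago vs limit 365 → not met
9. trust account balance $5,000 < $20,000 → not met
10. licensed associate brokers 4 ≥ 4 → met
11. broker supervision audit 48 days ago vs limit 45 → not met
Not met: 1, 2, 3, 5, 6, 7, 8, 9, 11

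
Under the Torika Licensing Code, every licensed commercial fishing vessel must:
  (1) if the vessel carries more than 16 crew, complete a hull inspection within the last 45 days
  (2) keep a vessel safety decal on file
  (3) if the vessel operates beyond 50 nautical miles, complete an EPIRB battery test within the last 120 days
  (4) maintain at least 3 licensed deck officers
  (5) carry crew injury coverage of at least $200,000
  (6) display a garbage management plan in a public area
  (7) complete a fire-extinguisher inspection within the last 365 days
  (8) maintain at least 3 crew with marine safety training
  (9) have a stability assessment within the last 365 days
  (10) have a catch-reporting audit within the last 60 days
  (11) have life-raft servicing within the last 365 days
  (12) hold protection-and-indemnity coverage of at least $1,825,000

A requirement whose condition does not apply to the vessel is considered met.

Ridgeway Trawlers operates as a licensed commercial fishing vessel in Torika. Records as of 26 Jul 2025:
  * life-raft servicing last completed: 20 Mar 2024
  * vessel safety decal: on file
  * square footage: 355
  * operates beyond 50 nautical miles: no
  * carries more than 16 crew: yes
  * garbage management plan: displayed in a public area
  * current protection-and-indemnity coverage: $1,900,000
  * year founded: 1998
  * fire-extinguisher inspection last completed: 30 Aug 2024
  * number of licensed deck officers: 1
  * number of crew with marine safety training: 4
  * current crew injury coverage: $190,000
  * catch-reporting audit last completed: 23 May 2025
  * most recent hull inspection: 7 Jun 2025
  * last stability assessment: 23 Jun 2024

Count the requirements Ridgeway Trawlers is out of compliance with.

1. condition 'carries more than 16 crew' holds; hull inspection 49 days ago vs limit 45 → not met
2. vessel safety decal present → met
3. condition 'operates beyond 50 nautical miles' does not hold → requirement n/a → met
4. licensed deck officers 1 < 3 → not met
5. crew injury coverage $190,000 < $200,000 → not met
6. garbage management plan present → met
7. fire-extinguisher inspection 330 days ago vs limit 365 → met
8. crew with marine safety training 4 ≥ 3 → met
9. stability assessment 398 days ago vs limit 365 → not met
10. catch-reporting audit 64 days ago vs limit 60 → not met
11. life-raft servicing 493 days ago vs limit 365 → not met
12. protection-and-indemnity coverage $1,900,000 ≥ $1,825,000 → met
Not met: 6 of 12

6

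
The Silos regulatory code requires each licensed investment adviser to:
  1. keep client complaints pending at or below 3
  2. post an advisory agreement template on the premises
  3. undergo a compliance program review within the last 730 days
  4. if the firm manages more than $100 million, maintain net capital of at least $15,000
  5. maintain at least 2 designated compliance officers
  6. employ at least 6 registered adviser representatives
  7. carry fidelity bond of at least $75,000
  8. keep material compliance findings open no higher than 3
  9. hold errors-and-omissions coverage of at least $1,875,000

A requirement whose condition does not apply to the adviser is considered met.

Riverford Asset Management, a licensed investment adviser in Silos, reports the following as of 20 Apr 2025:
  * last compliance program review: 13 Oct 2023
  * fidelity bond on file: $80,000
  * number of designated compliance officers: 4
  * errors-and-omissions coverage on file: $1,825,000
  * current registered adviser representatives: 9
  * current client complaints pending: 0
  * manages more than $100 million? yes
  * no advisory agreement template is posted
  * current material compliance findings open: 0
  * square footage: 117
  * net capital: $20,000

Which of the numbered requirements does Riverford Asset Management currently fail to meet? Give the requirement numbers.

2, 9

1. client complaints pending 0 ≤ 3 → met
2. advisory agreement template absent → not met
3. compliance program review 555 days ago vs limit 730 → met
4. condition 'manages more than $100 million' holds; net capital $20,000 ≥ $15,000 → met
5. designated compliance officers 4 ≥ 2 → met
6. registered adviser representatives 9 ≥ 6 → met
7. fidelity bond $80,000 ≥ $75,000 → met
8. material compliance findings open 0 ≤ 3 → met
9. errors-and-omissions coverage $1,825,000 < $1,875,000 → not met
Not met: 2, 9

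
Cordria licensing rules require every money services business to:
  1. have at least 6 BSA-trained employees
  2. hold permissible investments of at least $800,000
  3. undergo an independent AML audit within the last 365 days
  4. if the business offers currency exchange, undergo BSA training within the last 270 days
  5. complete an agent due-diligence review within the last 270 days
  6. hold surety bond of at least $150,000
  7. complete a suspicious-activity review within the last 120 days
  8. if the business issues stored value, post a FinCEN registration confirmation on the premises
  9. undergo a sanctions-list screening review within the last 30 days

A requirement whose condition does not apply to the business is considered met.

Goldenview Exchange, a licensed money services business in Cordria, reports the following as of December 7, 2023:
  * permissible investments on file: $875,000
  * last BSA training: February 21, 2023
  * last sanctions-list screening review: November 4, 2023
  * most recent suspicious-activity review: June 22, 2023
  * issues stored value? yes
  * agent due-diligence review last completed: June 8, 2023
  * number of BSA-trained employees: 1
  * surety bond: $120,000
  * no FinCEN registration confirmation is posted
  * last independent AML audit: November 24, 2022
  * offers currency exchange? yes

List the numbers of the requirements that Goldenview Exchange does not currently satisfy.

1, 3, 4, 6, 7, 8, 9

1. BSA-trained employees 1 < 6 → not met
2. permissible investments $875,000 ≥ $800,000 → met
3. independent AML audit 378 days ago vs limit 365 → not met
4. condition 'offers currency exchange' holds; BSA training 289 days ago vs limit 270 → not met
5. agent due-diligence review 182 days ago vs limit 270 → met
6. surety bond $120,000 < $150,000 → not met
7. suspicious-activity review 168 days ago vs limit 120 → not met
8. condition 'issues stored value' holds; FinCEN registration confirmation absent → not met
9. sanctions-list screening review 33 days ago vs limit 30 → not met
Not met: 1, 3, 4, 6, 7, 8, 9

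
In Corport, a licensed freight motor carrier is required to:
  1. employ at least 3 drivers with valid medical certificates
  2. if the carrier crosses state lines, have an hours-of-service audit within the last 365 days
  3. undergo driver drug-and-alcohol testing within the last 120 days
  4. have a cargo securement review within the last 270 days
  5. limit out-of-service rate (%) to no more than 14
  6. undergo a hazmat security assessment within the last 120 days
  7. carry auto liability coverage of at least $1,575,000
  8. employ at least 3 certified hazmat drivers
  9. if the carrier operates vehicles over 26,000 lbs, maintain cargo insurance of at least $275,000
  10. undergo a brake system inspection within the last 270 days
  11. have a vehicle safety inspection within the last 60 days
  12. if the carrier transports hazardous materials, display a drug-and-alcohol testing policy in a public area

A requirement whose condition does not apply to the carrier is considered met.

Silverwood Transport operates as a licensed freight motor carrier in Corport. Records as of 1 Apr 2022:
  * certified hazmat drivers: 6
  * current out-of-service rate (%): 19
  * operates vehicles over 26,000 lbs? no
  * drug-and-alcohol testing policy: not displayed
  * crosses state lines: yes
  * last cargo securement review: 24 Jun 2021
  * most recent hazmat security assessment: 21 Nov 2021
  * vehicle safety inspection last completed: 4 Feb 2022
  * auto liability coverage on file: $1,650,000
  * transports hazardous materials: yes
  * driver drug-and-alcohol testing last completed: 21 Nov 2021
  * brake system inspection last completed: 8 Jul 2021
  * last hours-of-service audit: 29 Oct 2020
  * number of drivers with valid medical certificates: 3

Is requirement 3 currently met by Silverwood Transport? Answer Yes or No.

No

3. driver drug-and-alcohol testing 131 days ago vs limit 120 → not met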